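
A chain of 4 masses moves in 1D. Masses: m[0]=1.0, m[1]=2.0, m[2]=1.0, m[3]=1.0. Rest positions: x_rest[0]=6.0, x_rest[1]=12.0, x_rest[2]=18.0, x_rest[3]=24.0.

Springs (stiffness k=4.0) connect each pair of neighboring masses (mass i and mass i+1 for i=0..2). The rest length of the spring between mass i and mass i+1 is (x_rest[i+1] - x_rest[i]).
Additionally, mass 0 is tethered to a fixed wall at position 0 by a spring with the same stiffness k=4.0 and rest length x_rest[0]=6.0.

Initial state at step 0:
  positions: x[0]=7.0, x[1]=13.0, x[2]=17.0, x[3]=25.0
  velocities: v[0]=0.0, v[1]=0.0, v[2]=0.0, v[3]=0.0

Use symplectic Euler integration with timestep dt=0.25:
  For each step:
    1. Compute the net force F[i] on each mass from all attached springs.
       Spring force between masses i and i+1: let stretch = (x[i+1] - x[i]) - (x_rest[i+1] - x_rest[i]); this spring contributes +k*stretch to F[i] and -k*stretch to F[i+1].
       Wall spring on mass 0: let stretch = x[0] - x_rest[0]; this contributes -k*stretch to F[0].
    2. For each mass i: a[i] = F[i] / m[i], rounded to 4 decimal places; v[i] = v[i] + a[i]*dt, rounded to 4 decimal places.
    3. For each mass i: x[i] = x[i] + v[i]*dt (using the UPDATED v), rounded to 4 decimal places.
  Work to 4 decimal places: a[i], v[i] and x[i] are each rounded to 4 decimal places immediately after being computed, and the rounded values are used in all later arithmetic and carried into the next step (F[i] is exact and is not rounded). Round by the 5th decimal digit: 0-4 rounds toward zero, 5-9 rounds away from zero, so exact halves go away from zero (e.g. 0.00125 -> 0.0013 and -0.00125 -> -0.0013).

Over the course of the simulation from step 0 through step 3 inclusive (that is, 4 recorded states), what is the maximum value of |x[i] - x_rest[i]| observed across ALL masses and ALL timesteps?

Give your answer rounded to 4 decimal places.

Step 0: x=[7.0000 13.0000 17.0000 25.0000] v=[0.0000 0.0000 0.0000 0.0000]
Step 1: x=[6.7500 12.7500 18.0000 24.5000] v=[-1.0000 -1.0000 4.0000 -2.0000]
Step 2: x=[6.3125 12.4063 19.3125 23.8750] v=[-1.7500 -1.3750 5.2500 -2.5000]
Step 3: x=[5.8203 12.1641 20.0391 23.6094] v=[-1.9687 -0.9688 2.9063 -1.0625]
Max displacement = 2.0391

Answer: 2.0391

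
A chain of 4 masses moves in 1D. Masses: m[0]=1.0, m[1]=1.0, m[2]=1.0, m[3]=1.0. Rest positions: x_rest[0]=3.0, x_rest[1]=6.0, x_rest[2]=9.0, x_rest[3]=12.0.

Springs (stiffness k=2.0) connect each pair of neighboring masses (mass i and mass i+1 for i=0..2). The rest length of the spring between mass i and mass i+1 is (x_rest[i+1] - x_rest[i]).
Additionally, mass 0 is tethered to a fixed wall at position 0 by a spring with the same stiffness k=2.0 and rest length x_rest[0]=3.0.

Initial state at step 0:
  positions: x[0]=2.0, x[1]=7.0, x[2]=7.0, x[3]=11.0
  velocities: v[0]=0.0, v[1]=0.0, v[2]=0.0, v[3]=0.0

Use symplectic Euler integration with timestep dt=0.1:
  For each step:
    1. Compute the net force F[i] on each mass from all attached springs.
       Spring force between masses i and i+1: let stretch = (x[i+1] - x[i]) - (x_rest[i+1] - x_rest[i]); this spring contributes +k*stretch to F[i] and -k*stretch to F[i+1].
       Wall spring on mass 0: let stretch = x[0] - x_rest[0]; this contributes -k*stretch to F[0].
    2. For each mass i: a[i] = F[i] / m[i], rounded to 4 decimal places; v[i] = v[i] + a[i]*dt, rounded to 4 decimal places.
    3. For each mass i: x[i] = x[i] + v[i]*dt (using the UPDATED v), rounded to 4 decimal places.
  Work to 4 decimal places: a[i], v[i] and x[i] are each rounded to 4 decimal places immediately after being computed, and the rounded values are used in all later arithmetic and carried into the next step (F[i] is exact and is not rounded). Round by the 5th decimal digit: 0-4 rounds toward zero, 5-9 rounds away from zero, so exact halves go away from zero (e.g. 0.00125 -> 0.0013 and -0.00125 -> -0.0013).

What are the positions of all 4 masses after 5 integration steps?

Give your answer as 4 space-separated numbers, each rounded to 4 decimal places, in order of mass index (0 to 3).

Answer: 2.7546 5.7251 8.0150 10.7659

Derivation:
Step 0: x=[2.0000 7.0000 7.0000 11.0000] v=[0.0000 0.0000 0.0000 0.0000]
Step 1: x=[2.0600 6.9000 7.0800 10.9800] v=[0.6000 -1.0000 0.8000 -0.2000]
Step 2: x=[2.1756 6.7068 7.2344 10.9420] v=[1.1560 -1.9320 1.5440 -0.3800]
Step 3: x=[2.3383 6.4335 7.4524 10.8899] v=[1.6271 -2.7327 2.1800 -0.5215]
Step 4: x=[2.5362 6.0987 7.7188 10.8290] v=[1.9785 -3.3480 2.6637 -0.6090]
Step 5: x=[2.7546 5.7251 8.0150 10.7659] v=[2.1838 -3.7365 2.9617 -0.6310]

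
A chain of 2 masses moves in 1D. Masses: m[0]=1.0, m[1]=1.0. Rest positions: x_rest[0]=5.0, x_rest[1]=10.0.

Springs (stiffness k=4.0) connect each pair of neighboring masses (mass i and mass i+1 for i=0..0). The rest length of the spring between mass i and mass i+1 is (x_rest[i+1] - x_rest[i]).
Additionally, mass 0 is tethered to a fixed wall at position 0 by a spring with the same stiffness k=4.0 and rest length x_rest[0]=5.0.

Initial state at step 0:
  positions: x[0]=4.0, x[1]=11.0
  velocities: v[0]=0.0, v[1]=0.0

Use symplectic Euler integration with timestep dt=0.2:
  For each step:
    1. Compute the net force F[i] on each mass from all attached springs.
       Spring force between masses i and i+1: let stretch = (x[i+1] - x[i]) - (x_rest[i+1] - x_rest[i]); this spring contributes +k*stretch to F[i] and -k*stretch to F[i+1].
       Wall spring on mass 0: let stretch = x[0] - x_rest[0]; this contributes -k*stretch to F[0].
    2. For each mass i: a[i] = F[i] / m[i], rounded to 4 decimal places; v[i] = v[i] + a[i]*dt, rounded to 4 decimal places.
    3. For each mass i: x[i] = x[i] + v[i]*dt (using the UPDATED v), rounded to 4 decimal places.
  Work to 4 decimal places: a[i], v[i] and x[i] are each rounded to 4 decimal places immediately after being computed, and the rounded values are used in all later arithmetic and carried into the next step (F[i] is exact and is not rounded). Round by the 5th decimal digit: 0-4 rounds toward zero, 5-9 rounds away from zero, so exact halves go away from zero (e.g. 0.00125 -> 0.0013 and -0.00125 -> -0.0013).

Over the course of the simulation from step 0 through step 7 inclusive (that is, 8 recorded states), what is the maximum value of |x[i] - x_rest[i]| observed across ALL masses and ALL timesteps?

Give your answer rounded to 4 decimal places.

Step 0: x=[4.0000 11.0000] v=[0.0000 0.0000]
Step 1: x=[4.4800 10.6800] v=[2.4000 -1.6000]
Step 2: x=[5.2352 10.1680] v=[3.7760 -2.5600]
Step 3: x=[5.9420 9.6668] v=[3.5341 -2.5062]
Step 4: x=[6.2941 9.3696] v=[1.7603 -1.4860]
Step 5: x=[6.1312 9.3803] v=[-0.8146 0.0536]
Step 6: x=[5.5071 9.6712] v=[-3.1203 1.4543]
Step 7: x=[4.6682 10.0958] v=[-4.1947 2.1230]
Max displacement = 1.2941

Answer: 1.2941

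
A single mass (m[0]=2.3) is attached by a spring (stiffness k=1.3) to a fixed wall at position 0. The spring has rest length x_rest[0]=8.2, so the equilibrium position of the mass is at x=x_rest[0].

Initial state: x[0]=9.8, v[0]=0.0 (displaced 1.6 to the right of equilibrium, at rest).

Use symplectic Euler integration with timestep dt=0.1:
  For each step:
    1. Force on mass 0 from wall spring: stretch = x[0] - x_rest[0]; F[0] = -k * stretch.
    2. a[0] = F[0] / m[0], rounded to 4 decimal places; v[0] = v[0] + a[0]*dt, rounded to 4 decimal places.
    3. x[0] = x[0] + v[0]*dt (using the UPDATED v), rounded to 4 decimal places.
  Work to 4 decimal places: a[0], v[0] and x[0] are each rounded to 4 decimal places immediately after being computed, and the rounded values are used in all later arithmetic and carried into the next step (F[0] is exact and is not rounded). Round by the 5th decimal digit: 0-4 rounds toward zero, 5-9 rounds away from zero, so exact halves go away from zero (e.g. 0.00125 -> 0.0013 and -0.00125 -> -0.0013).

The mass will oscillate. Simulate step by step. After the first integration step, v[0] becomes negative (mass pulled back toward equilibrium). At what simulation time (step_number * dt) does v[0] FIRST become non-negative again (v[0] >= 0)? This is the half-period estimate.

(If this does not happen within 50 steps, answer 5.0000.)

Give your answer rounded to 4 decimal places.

Answer: 4.2000

Derivation:
Step 0: x=[9.8000] v=[0.0000]
Step 1: x=[9.7910] v=[-0.0904]
Step 2: x=[9.7730] v=[-0.1803]
Step 3: x=[9.7461] v=[-0.2692]
Step 4: x=[9.7104] v=[-0.3566]
Step 5: x=[9.6662] v=[-0.4420]
Step 6: x=[9.6137] v=[-0.5249]
Step 7: x=[9.5532] v=[-0.6048]
Step 8: x=[9.4851] v=[-0.6813]
Step 9: x=[9.4097] v=[-0.7539]
Step 10: x=[9.3275] v=[-0.8223]
Step 11: x=[9.2389] v=[-0.8860]
Step 12: x=[9.1444] v=[-0.9447]
Step 13: x=[9.0446] v=[-0.9981]
Step 14: x=[8.9400] v=[-1.0458]
Step 15: x=[8.8312] v=[-1.0876]
Step 16: x=[8.7189] v=[-1.1233]
Step 17: x=[8.6036] v=[-1.1526]
Step 18: x=[8.4861] v=[-1.1754]
Step 19: x=[8.3669] v=[-1.1916]
Step 20: x=[8.2468] v=[-1.2010]
Step 21: x=[8.1264] v=[-1.2037]
Step 22: x=[8.0065] v=[-1.1995]
Step 23: x=[7.8876] v=[-1.1886]
Step 24: x=[7.7705] v=[-1.1709]
Step 25: x=[7.6558] v=[-1.1466]
Step 26: x=[7.5442] v=[-1.1158]
Step 27: x=[7.4363] v=[-1.0787]
Step 28: x=[7.3328] v=[-1.0355]
Step 29: x=[7.2342] v=[-0.9865]
Step 30: x=[7.1410] v=[-0.9319]
Step 31: x=[7.0538] v=[-0.8720]
Step 32: x=[6.9731] v=[-0.8072]
Step 33: x=[6.8993] v=[-0.7379]
Step 34: x=[6.8329] v=[-0.6644]
Step 35: x=[6.7742] v=[-0.5871]
Step 36: x=[6.7236] v=[-0.5065]
Step 37: x=[6.6813] v=[-0.4231]
Step 38: x=[6.6476] v=[-0.3373]
Step 39: x=[6.6226] v=[-0.2496]
Step 40: x=[6.6066] v=[-0.1604]
Step 41: x=[6.5996] v=[-0.0703]
Step 42: x=[6.6016] v=[0.0202]
First v>=0 after going negative at step 42, time=4.2000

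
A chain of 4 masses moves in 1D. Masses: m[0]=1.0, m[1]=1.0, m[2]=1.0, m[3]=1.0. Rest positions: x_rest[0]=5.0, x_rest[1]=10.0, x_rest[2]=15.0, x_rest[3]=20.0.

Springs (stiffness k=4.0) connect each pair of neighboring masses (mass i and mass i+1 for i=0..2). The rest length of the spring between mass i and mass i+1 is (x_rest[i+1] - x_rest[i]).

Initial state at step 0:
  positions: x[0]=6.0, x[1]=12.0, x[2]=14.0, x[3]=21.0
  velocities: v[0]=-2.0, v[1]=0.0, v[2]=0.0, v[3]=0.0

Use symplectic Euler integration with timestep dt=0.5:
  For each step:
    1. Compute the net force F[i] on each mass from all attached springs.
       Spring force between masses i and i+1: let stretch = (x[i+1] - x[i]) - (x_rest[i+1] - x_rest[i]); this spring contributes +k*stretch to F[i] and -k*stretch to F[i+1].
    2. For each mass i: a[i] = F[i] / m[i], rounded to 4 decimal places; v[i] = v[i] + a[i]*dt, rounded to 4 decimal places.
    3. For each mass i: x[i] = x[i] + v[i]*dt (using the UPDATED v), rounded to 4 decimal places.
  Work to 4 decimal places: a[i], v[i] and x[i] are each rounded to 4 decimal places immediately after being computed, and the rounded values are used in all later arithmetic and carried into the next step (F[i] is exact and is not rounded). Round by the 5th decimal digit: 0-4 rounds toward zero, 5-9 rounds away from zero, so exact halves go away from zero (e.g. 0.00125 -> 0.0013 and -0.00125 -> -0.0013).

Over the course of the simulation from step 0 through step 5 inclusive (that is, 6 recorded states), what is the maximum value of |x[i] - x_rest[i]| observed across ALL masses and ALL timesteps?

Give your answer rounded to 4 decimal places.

Answer: 4.0000

Derivation:
Step 0: x=[6.0000 12.0000 14.0000 21.0000] v=[-2.0000 0.0000 0.0000 0.0000]
Step 1: x=[6.0000 8.0000 19.0000 19.0000] v=[0.0000 -8.0000 10.0000 -4.0000]
Step 2: x=[3.0000 13.0000 13.0000 22.0000] v=[-6.0000 10.0000 -12.0000 6.0000]
Step 3: x=[5.0000 8.0000 16.0000 21.0000] v=[4.0000 -10.0000 6.0000 -2.0000]
Step 4: x=[5.0000 8.0000 16.0000 20.0000] v=[0.0000 0.0000 0.0000 -2.0000]
Step 5: x=[3.0000 13.0000 12.0000 20.0000] v=[-4.0000 10.0000 -8.0000 0.0000]
Max displacement = 4.0000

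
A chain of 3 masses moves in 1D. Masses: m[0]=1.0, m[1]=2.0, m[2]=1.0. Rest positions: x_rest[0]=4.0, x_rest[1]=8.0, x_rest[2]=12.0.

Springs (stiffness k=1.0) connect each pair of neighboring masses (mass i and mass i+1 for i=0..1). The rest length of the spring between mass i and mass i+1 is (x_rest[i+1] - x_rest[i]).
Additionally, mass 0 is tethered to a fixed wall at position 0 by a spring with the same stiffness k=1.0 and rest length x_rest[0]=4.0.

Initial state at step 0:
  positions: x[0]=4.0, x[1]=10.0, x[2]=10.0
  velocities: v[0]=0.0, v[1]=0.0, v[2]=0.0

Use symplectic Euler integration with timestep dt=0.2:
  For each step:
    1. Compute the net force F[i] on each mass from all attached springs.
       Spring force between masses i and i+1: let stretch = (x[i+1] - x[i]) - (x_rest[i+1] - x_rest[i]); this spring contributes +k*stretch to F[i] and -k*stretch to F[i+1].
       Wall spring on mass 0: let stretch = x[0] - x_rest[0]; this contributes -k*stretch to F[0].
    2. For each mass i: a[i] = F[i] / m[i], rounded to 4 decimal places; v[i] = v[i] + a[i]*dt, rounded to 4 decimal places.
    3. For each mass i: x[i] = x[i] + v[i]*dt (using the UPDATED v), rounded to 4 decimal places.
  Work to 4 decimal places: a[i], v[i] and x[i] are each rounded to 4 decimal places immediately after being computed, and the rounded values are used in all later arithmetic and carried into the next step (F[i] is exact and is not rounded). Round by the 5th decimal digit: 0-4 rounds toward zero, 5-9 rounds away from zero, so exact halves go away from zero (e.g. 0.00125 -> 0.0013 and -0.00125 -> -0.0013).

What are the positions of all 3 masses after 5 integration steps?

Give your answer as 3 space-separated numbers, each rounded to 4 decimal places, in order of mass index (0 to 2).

Answer: 4.8426 8.5134 12.0307

Derivation:
Step 0: x=[4.0000 10.0000 10.0000] v=[0.0000 0.0000 0.0000]
Step 1: x=[4.0800 9.8800 10.1600] v=[0.4000 -0.6000 0.8000]
Step 2: x=[4.2288 9.6496 10.4688] v=[0.7440 -1.1520 1.5440]
Step 3: x=[4.4253 9.3272 10.9048] v=[0.9824 -1.6122 2.1802]
Step 4: x=[4.6408 8.9383 11.4377] v=[1.0777 -1.9446 2.6647]
Step 5: x=[4.8426 8.5134 12.0307] v=[1.0090 -2.1244 2.9648]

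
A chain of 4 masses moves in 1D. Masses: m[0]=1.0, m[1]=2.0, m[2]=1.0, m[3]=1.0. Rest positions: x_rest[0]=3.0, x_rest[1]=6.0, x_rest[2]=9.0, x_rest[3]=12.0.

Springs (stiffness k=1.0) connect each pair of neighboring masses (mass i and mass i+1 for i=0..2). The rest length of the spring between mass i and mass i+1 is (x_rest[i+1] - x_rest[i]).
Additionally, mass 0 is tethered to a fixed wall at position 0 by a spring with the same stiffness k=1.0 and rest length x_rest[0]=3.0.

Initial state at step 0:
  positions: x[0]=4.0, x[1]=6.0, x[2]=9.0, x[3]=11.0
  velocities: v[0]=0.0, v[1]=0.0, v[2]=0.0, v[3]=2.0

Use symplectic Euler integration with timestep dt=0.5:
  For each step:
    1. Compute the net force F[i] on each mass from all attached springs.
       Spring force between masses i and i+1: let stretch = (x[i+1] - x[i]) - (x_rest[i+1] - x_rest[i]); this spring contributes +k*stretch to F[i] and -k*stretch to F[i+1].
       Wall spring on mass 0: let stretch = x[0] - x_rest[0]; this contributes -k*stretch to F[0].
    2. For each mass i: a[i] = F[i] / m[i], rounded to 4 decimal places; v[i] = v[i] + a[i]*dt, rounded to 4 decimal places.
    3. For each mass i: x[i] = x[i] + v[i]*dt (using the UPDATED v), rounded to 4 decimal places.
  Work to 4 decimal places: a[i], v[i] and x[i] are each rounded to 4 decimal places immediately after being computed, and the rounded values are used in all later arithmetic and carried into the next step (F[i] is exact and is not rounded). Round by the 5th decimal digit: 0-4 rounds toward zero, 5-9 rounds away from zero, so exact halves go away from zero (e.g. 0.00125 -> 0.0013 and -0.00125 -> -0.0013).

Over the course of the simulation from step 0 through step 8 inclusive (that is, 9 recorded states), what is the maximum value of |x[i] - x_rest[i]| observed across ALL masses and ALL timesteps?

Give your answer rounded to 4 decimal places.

Answer: 2.6672

Derivation:
Step 0: x=[4.0000 6.0000 9.0000 11.0000] v=[0.0000 0.0000 0.0000 2.0000]
Step 1: x=[3.5000 6.1250 8.7500 12.2500] v=[-1.0000 0.2500 -0.5000 2.5000]
Step 2: x=[2.7813 6.2500 8.7188 13.3750] v=[-1.4375 0.2500 -0.0625 2.2500]
Step 3: x=[2.2344 6.2500 9.2344 14.0860] v=[-1.0938 0.0000 1.0312 1.4219]
Step 4: x=[2.1328 6.1211 10.2168 14.3341] v=[-0.2032 -0.2578 1.9648 0.4961]
Step 5: x=[2.4951 6.0056 11.2046 14.3028] v=[0.7246 -0.2310 1.9756 -0.0626]
Step 6: x=[3.1113 6.1012 11.6672 14.2470] v=[1.2323 0.1912 0.9252 -0.1117]
Step 7: x=[3.6971 6.5189 11.3833 14.2962] v=[1.1716 0.8353 -0.5679 0.0984]
Step 8: x=[4.0641 7.1919 10.6115 14.3672] v=[0.7340 1.3460 -1.5437 0.1420]
Max displacement = 2.6672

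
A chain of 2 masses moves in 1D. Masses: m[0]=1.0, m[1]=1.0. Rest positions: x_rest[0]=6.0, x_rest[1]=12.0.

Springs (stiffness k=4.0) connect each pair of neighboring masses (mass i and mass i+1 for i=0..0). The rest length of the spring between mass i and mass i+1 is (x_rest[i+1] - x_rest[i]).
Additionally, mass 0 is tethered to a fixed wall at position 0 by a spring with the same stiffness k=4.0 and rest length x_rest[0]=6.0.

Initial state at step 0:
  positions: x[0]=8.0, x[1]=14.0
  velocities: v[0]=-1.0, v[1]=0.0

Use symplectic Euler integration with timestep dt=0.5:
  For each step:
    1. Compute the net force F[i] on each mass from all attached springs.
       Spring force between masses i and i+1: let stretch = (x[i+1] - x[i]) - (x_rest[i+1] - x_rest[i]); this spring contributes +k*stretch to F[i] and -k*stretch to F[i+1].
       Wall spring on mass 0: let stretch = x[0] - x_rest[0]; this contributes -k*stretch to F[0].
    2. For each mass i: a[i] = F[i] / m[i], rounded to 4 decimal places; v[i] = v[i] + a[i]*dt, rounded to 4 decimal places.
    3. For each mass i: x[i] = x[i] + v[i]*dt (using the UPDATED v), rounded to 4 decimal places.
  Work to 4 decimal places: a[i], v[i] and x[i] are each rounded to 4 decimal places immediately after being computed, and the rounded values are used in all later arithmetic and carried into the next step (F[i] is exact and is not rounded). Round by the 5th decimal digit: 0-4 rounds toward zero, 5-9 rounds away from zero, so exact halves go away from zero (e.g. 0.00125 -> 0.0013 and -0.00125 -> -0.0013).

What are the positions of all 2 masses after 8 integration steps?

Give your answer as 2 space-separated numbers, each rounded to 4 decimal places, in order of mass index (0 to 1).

Step 0: x=[8.0000 14.0000] v=[-1.0000 0.0000]
Step 1: x=[5.5000 14.0000] v=[-5.0000 0.0000]
Step 2: x=[6.0000 11.5000] v=[1.0000 -5.0000]
Step 3: x=[6.0000 9.5000] v=[0.0000 -4.0000]
Step 4: x=[3.5000 10.0000] v=[-5.0000 1.0000]
Step 5: x=[4.0000 10.0000] v=[1.0000 0.0000]
Step 6: x=[6.5000 10.0000] v=[5.0000 0.0000]
Step 7: x=[6.0000 12.5000] v=[-1.0000 5.0000]
Step 8: x=[6.0000 14.5000] v=[0.0000 4.0000]

Answer: 6.0000 14.5000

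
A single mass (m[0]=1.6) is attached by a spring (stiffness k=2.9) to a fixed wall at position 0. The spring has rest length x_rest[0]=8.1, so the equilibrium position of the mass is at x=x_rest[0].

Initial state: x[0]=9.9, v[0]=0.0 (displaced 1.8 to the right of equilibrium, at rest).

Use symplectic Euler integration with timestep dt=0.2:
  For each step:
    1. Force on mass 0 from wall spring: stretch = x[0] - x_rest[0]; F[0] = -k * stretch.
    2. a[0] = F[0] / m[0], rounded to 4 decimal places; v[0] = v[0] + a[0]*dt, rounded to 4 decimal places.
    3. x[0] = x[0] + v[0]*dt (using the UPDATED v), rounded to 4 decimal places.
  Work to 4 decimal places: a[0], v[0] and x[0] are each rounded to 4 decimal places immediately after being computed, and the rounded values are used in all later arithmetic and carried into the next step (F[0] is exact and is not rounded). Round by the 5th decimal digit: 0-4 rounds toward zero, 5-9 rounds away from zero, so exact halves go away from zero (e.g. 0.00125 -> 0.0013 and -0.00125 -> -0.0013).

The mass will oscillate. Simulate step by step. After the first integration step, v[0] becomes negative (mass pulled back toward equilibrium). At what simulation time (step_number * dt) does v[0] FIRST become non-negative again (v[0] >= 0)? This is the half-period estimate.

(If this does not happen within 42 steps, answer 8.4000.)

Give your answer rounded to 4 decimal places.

Answer: 2.4000

Derivation:
Step 0: x=[9.9000] v=[0.0000]
Step 1: x=[9.7695] v=[-0.6525]
Step 2: x=[9.5180] v=[-1.2577]
Step 3: x=[9.1637] v=[-1.7717]
Step 4: x=[8.7322] v=[-2.1573]
Step 5: x=[8.2549] v=[-2.3865]
Step 6: x=[7.7664] v=[-2.4427]
Step 7: x=[7.3020] v=[-2.3218]
Step 8: x=[6.8955] v=[-2.0325]
Step 9: x=[6.5763] v=[-1.5959]
Step 10: x=[6.3676] v=[-1.0436]
Step 11: x=[6.2845] v=[-0.4156]
Step 12: x=[6.3330] v=[0.2425]
First v>=0 after going negative at step 12, time=2.4000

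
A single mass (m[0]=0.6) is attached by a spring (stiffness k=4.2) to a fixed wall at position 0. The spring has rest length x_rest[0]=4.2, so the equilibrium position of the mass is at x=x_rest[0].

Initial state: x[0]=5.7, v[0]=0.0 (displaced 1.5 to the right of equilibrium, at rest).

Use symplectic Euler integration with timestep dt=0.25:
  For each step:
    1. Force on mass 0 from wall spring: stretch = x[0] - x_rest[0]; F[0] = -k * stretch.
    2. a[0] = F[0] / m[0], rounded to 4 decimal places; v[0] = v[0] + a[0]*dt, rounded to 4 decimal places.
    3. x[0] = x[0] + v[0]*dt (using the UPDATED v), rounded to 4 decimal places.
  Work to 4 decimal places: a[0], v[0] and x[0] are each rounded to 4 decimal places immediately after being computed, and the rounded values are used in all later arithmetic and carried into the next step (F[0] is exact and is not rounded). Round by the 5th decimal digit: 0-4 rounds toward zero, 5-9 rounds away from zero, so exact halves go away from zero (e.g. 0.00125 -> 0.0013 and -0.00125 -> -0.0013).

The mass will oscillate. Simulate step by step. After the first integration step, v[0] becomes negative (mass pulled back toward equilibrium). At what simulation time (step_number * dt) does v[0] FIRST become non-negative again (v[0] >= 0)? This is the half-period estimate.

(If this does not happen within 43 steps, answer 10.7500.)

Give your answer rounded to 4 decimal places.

Step 0: x=[5.7000] v=[0.0000]
Step 1: x=[5.0438] v=[-2.6250]
Step 2: x=[4.0184] v=[-4.1017]
Step 3: x=[3.0724] v=[-3.7839]
Step 4: x=[2.6198] v=[-1.8106]
Step 5: x=[2.8585] v=[0.9548]
First v>=0 after going negative at step 5, time=1.2500

Answer: 1.2500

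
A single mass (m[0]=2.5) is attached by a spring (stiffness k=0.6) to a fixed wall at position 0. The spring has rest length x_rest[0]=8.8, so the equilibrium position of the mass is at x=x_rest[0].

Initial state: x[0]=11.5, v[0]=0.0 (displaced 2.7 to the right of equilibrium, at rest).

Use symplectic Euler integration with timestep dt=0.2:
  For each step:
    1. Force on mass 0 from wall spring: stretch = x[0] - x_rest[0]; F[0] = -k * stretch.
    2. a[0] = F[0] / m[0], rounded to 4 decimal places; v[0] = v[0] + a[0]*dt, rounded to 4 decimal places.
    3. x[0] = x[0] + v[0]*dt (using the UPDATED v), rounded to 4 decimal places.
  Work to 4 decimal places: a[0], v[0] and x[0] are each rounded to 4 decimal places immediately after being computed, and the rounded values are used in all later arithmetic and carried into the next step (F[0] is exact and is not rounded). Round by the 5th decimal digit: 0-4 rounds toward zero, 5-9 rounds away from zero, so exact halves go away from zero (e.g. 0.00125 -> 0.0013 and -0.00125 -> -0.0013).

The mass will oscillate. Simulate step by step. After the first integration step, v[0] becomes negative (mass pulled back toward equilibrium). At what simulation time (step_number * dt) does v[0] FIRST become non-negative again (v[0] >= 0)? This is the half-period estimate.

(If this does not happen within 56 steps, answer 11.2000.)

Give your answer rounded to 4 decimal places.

Answer: 6.6000

Derivation:
Step 0: x=[11.5000] v=[0.0000]
Step 1: x=[11.4741] v=[-0.1296]
Step 2: x=[11.4225] v=[-0.2580]
Step 3: x=[11.3457] v=[-0.3839]
Step 4: x=[11.2445] v=[-0.5061]
Step 5: x=[11.1198] v=[-0.6234]
Step 6: x=[10.9728] v=[-0.7348]
Step 7: x=[10.8050] v=[-0.8391]
Step 8: x=[10.6179] v=[-0.9353]
Step 9: x=[10.4134] v=[-1.0226]
Step 10: x=[10.1934] v=[-1.1000]
Step 11: x=[9.9600] v=[-1.1669]
Step 12: x=[9.7155] v=[-1.2226]
Step 13: x=[9.4622] v=[-1.2665]
Step 14: x=[9.2025] v=[-1.2983]
Step 15: x=[8.9390] v=[-1.3176]
Step 16: x=[8.6741] v=[-1.3243]
Step 17: x=[8.4104] v=[-1.3183]
Step 18: x=[8.1505] v=[-1.2996]
Step 19: x=[7.8968] v=[-1.2684]
Step 20: x=[7.6518] v=[-1.2250]
Step 21: x=[7.4178] v=[-1.1699]
Step 22: x=[7.1971] v=[-1.1036]
Step 23: x=[6.9918] v=[-1.0267]
Step 24: x=[6.8038] v=[-0.9399]
Step 25: x=[6.6350] v=[-0.8441]
Step 26: x=[6.4870] v=[-0.7402]
Step 27: x=[6.3612] v=[-0.6292]
Step 28: x=[6.2588] v=[-0.5121]
Step 29: x=[6.1808] v=[-0.3901]
Step 30: x=[6.1279] v=[-0.2644]
Step 31: x=[6.1007] v=[-0.1361]
Step 32: x=[6.0994] v=[-0.0065]
Step 33: x=[6.1240] v=[0.1231]
First v>=0 after going negative at step 33, time=6.6000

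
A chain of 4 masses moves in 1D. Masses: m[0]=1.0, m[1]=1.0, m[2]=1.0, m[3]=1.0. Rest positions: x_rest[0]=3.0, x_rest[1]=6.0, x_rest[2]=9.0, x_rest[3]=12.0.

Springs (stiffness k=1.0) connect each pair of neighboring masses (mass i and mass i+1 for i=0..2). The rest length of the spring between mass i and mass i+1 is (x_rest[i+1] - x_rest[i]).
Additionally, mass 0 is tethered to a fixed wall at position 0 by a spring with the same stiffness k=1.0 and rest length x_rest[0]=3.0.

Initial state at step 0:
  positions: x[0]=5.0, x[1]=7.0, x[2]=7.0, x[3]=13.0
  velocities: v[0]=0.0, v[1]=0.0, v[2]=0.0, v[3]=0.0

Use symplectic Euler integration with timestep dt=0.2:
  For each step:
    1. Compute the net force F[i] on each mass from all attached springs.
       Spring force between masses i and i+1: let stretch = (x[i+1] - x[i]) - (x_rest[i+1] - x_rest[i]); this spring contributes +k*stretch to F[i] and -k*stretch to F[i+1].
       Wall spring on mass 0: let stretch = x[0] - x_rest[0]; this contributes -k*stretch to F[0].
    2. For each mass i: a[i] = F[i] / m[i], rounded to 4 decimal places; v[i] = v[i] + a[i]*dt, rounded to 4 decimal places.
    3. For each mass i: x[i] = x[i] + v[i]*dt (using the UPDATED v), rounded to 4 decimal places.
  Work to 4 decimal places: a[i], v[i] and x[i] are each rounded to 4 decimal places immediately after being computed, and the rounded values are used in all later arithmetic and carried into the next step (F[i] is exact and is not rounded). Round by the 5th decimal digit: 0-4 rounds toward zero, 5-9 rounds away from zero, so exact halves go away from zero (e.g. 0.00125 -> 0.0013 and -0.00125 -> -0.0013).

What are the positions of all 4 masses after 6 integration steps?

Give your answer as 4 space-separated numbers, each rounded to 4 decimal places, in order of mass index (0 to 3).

Answer: 2.9200 5.9703 10.3877 11.3567

Derivation:
Step 0: x=[5.0000 7.0000 7.0000 13.0000] v=[0.0000 0.0000 0.0000 0.0000]
Step 1: x=[4.8800 6.9200 7.2400 12.8800] v=[-0.6000 -0.4000 1.2000 -0.6000]
Step 2: x=[4.6464 6.7712 7.6928 12.6544] v=[-1.1680 -0.7440 2.2640 -1.1280]
Step 3: x=[4.3119 6.5743 8.3072 12.3503] v=[-1.6723 -0.9846 3.0720 -1.5203]
Step 4: x=[3.8955 6.3562 9.0140 12.0045] v=[-2.0822 -1.0905 3.5340 -1.7289]
Step 5: x=[3.4217 6.1460 9.7341 11.6591] v=[-2.3692 -1.0511 3.6005 -1.7270]
Step 6: x=[2.9200 5.9703 10.3877 11.3567] v=[-2.5087 -0.8783 3.2679 -1.5120]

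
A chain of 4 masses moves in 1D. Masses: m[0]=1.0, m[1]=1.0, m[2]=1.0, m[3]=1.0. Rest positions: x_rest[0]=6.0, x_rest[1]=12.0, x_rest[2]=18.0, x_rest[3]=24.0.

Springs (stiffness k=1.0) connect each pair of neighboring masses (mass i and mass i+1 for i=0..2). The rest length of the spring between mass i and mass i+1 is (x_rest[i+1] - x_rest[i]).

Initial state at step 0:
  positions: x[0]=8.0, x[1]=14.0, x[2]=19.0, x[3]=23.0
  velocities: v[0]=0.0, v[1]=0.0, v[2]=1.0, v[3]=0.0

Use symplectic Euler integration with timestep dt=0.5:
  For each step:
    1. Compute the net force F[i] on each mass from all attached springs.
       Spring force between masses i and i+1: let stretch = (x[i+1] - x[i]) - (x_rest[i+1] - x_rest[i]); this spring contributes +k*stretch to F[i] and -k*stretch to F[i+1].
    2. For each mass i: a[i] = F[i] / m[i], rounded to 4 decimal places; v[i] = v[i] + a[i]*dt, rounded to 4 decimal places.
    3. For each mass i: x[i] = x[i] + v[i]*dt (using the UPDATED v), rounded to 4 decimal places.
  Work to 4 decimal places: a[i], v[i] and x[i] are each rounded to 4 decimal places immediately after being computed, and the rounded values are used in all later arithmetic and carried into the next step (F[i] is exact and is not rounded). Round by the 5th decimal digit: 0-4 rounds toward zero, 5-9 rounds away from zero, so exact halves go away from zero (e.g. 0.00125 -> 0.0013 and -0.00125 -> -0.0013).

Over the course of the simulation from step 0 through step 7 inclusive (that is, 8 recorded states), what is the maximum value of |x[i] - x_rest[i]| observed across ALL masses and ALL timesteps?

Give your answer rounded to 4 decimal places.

Step 0: x=[8.0000 14.0000 19.0000 23.0000] v=[0.0000 0.0000 1.0000 0.0000]
Step 1: x=[8.0000 13.7500 19.2500 23.5000] v=[0.0000 -0.5000 0.5000 1.0000]
Step 2: x=[7.9375 13.4375 19.1875 24.4375] v=[-0.1250 -0.6250 -0.1250 1.8750]
Step 3: x=[7.7500 13.1875 19.0000 25.5625] v=[-0.3750 -0.5000 -0.3750 2.2500]
Step 4: x=[7.4219 13.0313 19.0000 26.5469] v=[-0.6563 -0.3125 0.0000 1.9688]
Step 5: x=[6.9961 12.9649 19.3946 27.1446] v=[-0.8516 -0.1329 0.7891 1.1954]
Step 6: x=[6.5625 13.0137 20.1193 27.3048] v=[-0.8672 0.0976 1.4493 0.3204]
Step 7: x=[6.2417 13.2261 20.8640 27.1686] v=[-0.6416 0.4248 1.4893 -0.2724]
Max displacement = 3.3048

Answer: 3.3048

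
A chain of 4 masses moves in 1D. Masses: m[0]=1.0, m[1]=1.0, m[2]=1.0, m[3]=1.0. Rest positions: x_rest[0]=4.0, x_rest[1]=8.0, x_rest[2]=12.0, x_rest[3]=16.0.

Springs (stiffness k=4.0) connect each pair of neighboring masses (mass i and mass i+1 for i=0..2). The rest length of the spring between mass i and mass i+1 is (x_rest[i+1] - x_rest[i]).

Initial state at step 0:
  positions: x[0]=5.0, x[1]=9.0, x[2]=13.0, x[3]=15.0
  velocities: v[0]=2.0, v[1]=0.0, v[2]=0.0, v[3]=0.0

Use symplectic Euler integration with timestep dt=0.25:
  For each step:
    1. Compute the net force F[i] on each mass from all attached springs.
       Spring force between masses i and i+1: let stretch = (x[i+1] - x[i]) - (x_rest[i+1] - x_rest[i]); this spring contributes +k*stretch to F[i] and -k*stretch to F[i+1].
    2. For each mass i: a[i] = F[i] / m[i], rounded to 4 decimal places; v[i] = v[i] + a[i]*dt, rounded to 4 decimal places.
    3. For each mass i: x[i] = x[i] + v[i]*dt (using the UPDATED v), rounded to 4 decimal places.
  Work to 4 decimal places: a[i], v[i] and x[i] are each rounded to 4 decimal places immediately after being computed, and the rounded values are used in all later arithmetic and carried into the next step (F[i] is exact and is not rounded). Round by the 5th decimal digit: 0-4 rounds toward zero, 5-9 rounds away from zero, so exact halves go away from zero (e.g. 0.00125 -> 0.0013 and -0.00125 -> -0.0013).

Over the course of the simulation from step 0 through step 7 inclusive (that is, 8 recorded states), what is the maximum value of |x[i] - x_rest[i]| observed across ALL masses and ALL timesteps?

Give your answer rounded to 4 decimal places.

Answer: 2.4351

Derivation:
Step 0: x=[5.0000 9.0000 13.0000 15.0000] v=[2.0000 0.0000 0.0000 0.0000]
Step 1: x=[5.5000 9.0000 12.5000 15.5000] v=[2.0000 0.0000 -2.0000 2.0000]
Step 2: x=[5.8750 9.0000 11.8750 16.2500] v=[1.5000 0.0000 -2.5000 3.0000]
Step 3: x=[6.0313 8.9375 11.6250 16.9063] v=[0.6250 -0.2500 -1.0000 2.6250]
Step 4: x=[5.9141 8.8203 12.0235 17.2422] v=[-0.4688 -0.4687 1.5938 1.3437]
Step 5: x=[5.5235 8.7774 12.9258 17.2735] v=[-1.5626 -0.1717 3.6093 0.1250]
Step 6: x=[4.9463 8.9581 13.8780 17.2178] v=[-2.3087 0.7228 3.8086 -0.2227]
Step 7: x=[4.3721 9.3658 14.4351 17.3272] v=[-2.2969 1.6309 2.2285 0.4375]
Max displacement = 2.4351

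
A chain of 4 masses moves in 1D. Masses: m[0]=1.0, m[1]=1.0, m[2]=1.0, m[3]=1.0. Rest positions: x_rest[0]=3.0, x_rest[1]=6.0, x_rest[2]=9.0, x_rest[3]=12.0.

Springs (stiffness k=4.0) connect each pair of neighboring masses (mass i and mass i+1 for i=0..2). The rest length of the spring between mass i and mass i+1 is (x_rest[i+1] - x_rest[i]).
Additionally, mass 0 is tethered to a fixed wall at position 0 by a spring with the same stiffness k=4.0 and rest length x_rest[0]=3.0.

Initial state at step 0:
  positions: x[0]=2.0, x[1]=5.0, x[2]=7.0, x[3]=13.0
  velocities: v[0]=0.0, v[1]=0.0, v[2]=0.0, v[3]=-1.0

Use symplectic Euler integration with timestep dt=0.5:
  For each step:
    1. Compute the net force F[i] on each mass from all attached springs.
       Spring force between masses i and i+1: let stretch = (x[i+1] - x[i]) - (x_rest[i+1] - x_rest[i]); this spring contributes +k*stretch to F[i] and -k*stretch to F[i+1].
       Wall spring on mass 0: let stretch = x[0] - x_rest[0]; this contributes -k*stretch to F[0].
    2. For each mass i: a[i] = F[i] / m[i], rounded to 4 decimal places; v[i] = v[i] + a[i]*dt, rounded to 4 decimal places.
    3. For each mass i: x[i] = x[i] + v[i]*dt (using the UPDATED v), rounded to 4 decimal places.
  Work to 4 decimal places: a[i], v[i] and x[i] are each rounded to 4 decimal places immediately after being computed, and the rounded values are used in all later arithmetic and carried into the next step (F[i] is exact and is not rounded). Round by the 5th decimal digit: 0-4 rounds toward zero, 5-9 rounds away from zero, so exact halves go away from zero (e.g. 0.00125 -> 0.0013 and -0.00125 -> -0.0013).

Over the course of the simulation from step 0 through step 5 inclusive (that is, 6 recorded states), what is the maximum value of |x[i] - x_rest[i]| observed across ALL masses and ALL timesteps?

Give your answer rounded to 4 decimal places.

Step 0: x=[2.0000 5.0000 7.0000 13.0000] v=[0.0000 0.0000 0.0000 -1.0000]
Step 1: x=[3.0000 4.0000 11.0000 9.5000] v=[2.0000 -2.0000 8.0000 -7.0000]
Step 2: x=[2.0000 9.0000 6.5000 10.5000] v=[-2.0000 10.0000 -9.0000 2.0000]
Step 3: x=[6.0000 4.5000 8.5000 10.5000] v=[8.0000 -9.0000 4.0000 0.0000]
Step 4: x=[2.5000 5.5000 8.5000 11.5000] v=[-7.0000 2.0000 0.0000 2.0000]
Step 5: x=[-0.5000 6.5000 8.5000 12.5000] v=[-6.0000 2.0000 0.0000 2.0000]
Max displacement = 3.5000

Answer: 3.5000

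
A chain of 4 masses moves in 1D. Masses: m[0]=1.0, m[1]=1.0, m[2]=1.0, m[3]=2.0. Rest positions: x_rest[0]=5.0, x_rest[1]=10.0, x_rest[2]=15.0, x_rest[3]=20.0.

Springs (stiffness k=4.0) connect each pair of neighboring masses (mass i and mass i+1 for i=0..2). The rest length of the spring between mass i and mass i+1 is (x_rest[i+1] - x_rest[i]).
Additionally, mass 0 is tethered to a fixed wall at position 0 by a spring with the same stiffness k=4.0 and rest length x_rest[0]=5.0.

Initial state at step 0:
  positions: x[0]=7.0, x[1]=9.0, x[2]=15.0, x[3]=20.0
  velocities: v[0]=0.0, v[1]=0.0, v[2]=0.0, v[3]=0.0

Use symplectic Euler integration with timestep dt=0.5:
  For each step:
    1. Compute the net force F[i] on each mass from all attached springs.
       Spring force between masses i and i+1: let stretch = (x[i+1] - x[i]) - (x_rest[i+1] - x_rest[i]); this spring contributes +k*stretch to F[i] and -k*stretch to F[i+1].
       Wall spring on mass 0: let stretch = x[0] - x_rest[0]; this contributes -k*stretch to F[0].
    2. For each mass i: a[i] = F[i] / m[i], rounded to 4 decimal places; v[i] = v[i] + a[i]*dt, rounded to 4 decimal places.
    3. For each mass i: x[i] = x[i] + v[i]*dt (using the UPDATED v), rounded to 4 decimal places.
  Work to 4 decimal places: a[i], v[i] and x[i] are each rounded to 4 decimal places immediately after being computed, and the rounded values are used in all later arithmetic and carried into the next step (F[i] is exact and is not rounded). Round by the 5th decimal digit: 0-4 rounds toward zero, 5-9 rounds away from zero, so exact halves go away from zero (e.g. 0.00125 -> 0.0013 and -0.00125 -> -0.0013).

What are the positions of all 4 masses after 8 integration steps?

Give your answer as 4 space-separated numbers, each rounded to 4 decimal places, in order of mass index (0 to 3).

Answer: 5.4375 9.5938 15.0469 20.0235

Derivation:
Step 0: x=[7.0000 9.0000 15.0000 20.0000] v=[0.0000 0.0000 0.0000 0.0000]
Step 1: x=[2.0000 13.0000 14.0000 20.0000] v=[-10.0000 8.0000 -2.0000 0.0000]
Step 2: x=[6.0000 7.0000 18.0000 19.5000] v=[8.0000 -12.0000 8.0000 -1.0000]
Step 3: x=[5.0000 11.0000 12.5000 20.7500] v=[-2.0000 8.0000 -11.0000 2.5000]
Step 4: x=[5.0000 10.5000 13.7500 20.3750] v=[0.0000 -1.0000 2.5000 -0.7500]
Step 5: x=[5.5000 7.7500 18.3750 19.1875] v=[1.0000 -5.5000 9.2500 -2.3750]
Step 6: x=[2.7500 13.3750 13.1875 20.0938] v=[-5.5000 11.2500 -10.3750 1.8125]
Step 7: x=[7.8750 8.1875 15.0938 20.0469] v=[10.2500 -10.3750 3.8126 -0.0938]
Step 8: x=[5.4375 9.5938 15.0469 20.0235] v=[-4.8750 2.8126 -0.0938 -0.0469]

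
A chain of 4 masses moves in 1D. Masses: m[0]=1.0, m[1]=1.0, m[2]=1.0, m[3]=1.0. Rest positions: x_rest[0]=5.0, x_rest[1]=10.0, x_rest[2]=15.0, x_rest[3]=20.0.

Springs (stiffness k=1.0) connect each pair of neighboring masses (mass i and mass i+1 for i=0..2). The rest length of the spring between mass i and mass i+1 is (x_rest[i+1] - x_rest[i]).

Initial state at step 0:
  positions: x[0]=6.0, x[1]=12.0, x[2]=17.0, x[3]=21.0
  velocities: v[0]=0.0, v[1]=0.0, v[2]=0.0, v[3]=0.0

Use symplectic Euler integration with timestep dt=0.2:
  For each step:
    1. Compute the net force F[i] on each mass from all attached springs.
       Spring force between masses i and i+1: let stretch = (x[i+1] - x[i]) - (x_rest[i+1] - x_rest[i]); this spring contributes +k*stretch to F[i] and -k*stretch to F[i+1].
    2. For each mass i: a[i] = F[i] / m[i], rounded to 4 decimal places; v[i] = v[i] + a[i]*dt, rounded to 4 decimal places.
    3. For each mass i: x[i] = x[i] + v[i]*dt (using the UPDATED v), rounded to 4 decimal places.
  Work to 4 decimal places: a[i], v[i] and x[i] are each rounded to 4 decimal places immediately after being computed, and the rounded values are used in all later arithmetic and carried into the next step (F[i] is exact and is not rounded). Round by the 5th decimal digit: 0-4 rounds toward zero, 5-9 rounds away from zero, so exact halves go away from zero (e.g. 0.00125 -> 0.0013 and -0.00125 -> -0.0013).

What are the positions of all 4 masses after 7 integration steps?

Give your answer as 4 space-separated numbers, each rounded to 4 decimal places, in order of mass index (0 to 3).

Answer: 6.7673 11.2327 16.2327 21.7673

Derivation:
Step 0: x=[6.0000 12.0000 17.0000 21.0000] v=[0.0000 0.0000 0.0000 0.0000]
Step 1: x=[6.0400 11.9600 16.9600 21.0400] v=[0.2000 -0.2000 -0.2000 0.2000]
Step 2: x=[6.1168 11.8832 16.8832 21.1168] v=[0.3840 -0.3840 -0.3840 0.3840]
Step 3: x=[6.2243 11.7757 16.7757 21.2243] v=[0.5373 -0.5373 -0.5373 0.5373]
Step 4: x=[6.3538 11.6462 16.6462 21.3538] v=[0.6476 -0.6476 -0.6476 0.6476]
Step 5: x=[6.4950 11.5050 16.5050 21.4950] v=[0.7061 -0.7061 -0.7061 0.7061]
Step 6: x=[6.6366 11.3634 16.3634 21.6366] v=[0.7081 -0.7081 -0.7081 0.7081]
Step 7: x=[6.7673 11.2327 16.2327 21.7673] v=[0.6535 -0.6535 -0.6535 0.6535]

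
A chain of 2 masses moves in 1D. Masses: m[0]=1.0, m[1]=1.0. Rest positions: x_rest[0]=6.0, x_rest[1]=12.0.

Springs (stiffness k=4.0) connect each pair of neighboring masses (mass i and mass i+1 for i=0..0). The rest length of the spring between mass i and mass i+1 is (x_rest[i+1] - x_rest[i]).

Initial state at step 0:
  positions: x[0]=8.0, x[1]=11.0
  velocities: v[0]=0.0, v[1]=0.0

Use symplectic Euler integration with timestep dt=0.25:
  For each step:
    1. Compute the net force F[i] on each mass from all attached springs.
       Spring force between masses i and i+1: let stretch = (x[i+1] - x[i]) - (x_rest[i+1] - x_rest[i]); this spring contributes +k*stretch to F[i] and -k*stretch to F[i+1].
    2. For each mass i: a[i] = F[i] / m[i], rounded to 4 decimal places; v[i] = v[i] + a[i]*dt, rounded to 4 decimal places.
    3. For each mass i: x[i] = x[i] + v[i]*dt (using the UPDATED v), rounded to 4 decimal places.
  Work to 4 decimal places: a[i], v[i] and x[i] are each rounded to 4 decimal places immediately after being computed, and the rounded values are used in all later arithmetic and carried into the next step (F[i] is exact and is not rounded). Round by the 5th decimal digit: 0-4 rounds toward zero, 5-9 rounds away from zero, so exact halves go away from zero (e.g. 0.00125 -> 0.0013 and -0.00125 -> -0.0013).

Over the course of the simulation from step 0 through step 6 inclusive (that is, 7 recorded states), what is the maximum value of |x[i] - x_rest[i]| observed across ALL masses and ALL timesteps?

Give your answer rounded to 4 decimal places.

Step 0: x=[8.0000 11.0000] v=[0.0000 0.0000]
Step 1: x=[7.2500 11.7500] v=[-3.0000 3.0000]
Step 2: x=[6.1250 12.8750] v=[-4.5000 4.5000]
Step 3: x=[5.1875 13.8125] v=[-3.7500 3.7500]
Step 4: x=[4.9063 14.0938] v=[-1.1250 1.1250]
Step 5: x=[5.4219 13.5782] v=[2.0625 -2.0625]
Step 6: x=[6.4766 12.5235] v=[4.2188 -4.2188]
Max displacement = 2.0938

Answer: 2.0938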